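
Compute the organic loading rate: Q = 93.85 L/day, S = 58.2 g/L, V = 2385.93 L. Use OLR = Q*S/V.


OLR = Q * S / V
= 93.85 * 58.2 / 2385.93
= 2.2893 g/L/day

2.2893 g/L/day


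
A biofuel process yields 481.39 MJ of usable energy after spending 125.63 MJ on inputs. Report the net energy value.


NEV = E_out - E_in
= 481.39 - 125.63
= 355.7600 MJ

355.7600 MJ


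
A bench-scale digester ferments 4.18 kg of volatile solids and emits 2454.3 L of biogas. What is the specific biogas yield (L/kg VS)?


Y = V / VS
= 2454.3 / 4.18
= 587.1531 L/kg VS

587.1531 L/kg VS


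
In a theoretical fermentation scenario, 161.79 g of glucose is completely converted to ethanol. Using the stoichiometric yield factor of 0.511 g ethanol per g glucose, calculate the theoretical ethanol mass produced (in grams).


Theoretical ethanol yield: m_EtOH = 0.511 * m_glucose
m_EtOH = 0.511 * 161.79 = 82.6747 g

82.6747 g


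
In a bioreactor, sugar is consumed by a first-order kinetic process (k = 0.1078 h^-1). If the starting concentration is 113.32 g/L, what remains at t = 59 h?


S = S0 * exp(-k * t)
S = 113.32 * exp(-0.1078 * 59)
S = 0.1959 g/L

0.1959 g/L


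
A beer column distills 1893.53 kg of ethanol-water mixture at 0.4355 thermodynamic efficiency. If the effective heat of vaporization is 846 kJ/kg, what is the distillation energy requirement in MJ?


E = m * 846 / (eta * 1000)
= 1893.53 * 846 / (0.4355 * 1000)
= 3678.3614 MJ

3678.3614 MJ


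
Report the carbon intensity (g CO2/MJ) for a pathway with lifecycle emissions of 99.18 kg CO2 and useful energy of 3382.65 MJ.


CI = CO2 * 1000 / E
= 99.18 * 1000 / 3382.65
= 29.3202 g CO2/MJ

29.3202 g CO2/MJ


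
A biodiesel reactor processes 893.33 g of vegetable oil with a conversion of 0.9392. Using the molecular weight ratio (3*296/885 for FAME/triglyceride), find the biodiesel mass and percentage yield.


m_FAME = oil * conv * (3 * 296 / 885) = oil * conv * (888/885)
= 893.33 * 0.9392 * 888 / 885
= 841.8597 g
Y = m_FAME / oil * 100 = conv * (888/885) * 100
= 0.9392 * 888 / 885 * 100
= 94.24%

841.8597 g FAME; Y = 94.24%


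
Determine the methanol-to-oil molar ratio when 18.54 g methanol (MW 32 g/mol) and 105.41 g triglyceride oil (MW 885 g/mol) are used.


Molar ratio = n_MeOH / n_oil = (MeOH/32) / (oil/885) = (MeOH * 885) / (32 * oil)
= (18.54 * 885) / (32 * 105.41)
= 4.8643

4.8643


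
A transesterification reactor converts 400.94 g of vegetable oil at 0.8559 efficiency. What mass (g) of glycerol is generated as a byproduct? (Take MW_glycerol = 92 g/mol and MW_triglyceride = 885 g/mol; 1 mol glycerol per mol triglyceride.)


glycerol = oil * conv * (92/885)
= 400.94 * 0.8559 * 92 / 885
= 35.6736 g

35.6736 g


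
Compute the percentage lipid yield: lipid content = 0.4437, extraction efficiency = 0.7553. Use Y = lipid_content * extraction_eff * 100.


Y = lipid_content * extraction_eff * 100
= 0.4437 * 0.7553 * 100
= 33.5127%

33.5127%


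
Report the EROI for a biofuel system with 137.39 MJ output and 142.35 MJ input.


EROI = E_out / E_in
= 137.39 / 142.35
= 0.9652

0.9652


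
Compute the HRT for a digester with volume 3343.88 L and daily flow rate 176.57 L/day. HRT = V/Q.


HRT = V / Q
= 3343.88 / 176.57
= 18.9380 days

18.9380 days


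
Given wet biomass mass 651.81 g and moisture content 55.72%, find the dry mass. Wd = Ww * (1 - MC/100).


Wd = Ww * (1 - MC/100)
= 651.81 * (1 - 55.72/100)
= 288.6215 g

288.6215 g


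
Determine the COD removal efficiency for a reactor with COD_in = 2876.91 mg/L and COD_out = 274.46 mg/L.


eta = (COD_in - COD_out) / COD_in * 100
= (2876.91 - 274.46) / 2876.91 * 100
= 90.4599%

90.4599%


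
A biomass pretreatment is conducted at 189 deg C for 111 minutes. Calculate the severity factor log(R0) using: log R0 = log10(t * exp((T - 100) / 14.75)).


logR0 = log10(t * exp((T - 100) / 14.75))
= log10(111 * exp((189 - 100) / 14.75))
= 4.6658

4.6658


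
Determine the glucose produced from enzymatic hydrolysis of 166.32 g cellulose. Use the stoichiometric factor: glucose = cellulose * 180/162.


glucose = cellulose * 180/162
= 166.32 * 180/162
= 184.8000 g

184.8000 g


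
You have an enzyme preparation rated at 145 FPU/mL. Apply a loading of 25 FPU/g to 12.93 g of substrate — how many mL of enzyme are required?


V = dosage * m_sub / activity
V = 25 * 12.93 / 145
V = 2.2293 mL

2.2293 mL


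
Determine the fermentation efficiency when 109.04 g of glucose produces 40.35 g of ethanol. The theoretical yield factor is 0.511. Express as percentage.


Fermentation efficiency = (actual / (0.511 * glucose)) * 100
= (40.35 / (0.511 * 109.04)) * 100
= 72.4164%

72.4164%


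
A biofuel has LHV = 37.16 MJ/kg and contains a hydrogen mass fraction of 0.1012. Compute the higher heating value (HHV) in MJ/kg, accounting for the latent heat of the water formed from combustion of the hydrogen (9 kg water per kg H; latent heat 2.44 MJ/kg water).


HHV = LHV + H_frac * 9 * 2.44
= 37.16 + 0.1012 * 9 * 2.44
= 39.3824 MJ/kg

39.3824 MJ/kg


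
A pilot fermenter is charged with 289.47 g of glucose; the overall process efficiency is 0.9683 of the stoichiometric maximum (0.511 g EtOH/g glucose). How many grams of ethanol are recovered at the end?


Actual ethanol: m = 0.511 * 289.47 * 0.9683
m = 143.2301 g

143.2301 g


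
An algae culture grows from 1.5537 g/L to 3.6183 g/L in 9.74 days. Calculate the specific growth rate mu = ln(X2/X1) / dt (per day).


mu = ln(X2/X1) / dt
= ln(3.6183/1.5537) / 9.74
= 0.0868 per day

0.0868 per day


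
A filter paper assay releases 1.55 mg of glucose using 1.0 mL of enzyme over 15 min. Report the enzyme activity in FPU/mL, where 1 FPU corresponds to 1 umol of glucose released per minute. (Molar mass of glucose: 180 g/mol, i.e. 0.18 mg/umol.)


Activity = glucose_mg / (0.18 mg/umol * V_mL * t_min)
= 1.55 / (0.18 * 1.0 * 15)
= 0.5741 FPU/mL

0.5741 FPU/mL


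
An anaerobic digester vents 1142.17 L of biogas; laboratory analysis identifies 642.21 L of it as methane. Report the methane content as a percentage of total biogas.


CH4% = V_CH4 / V_total * 100
= 642.21 / 1142.17 * 100
= 56.2272%

56.2272%


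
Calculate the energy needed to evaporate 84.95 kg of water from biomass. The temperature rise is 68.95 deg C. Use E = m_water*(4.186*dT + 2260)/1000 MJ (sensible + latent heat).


E = m_water * (4.186 * dT + 2260) / 1000
= 84.95 * (4.186 * 68.95 + 2260) / 1000
= 216.5057 MJ

216.5057 MJ


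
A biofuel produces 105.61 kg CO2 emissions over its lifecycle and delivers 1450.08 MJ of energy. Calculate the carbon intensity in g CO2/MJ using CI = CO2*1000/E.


CI = CO2 * 1000 / E
= 105.61 * 1000 / 1450.08
= 72.8305 g CO2/MJ

72.8305 g CO2/MJ


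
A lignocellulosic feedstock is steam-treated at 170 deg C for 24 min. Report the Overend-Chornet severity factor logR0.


logR0 = log10(t * exp((T - 100) / 14.75))
= log10(24 * exp((170 - 100) / 14.75))
= 3.4413

3.4413


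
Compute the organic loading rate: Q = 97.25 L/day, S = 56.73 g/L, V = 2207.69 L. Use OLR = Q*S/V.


OLR = Q * S / V
= 97.25 * 56.73 / 2207.69
= 2.4990 g/L/day

2.4990 g/L/day


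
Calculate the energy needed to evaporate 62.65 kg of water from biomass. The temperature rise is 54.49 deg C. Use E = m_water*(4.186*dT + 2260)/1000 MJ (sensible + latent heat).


E = m_water * (4.186 * dT + 2260) / 1000
= 62.65 * (4.186 * 54.49 + 2260) / 1000
= 155.8792 MJ

155.8792 MJ


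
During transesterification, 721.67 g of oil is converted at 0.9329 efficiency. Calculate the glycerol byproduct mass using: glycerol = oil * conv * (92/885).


glycerol = oil * conv * (92/885)
= 721.67 * 0.9329 * 92 / 885
= 69.9871 g

69.9871 g


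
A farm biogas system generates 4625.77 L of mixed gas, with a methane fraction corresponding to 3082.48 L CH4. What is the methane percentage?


CH4% = V_CH4 / V_total * 100
= 3082.48 / 4625.77 * 100
= 66.6371%

66.6371%


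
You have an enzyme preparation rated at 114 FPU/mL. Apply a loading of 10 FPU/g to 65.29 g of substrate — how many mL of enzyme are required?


V = dosage * m_sub / activity
V = 10 * 65.29 / 114
V = 5.7272 mL

5.7272 mL


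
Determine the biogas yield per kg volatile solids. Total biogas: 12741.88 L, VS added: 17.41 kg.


Y = V / VS
= 12741.88 / 17.41
= 731.8713 L/kg VS

731.8713 L/kg VS


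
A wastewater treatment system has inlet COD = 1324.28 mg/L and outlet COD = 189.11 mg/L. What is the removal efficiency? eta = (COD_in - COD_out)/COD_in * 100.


eta = (COD_in - COD_out) / COD_in * 100
= (1324.28 - 189.11) / 1324.28 * 100
= 85.7198%

85.7198%


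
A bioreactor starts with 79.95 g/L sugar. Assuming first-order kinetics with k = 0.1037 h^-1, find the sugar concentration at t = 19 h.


S = S0 * exp(-k * t)
S = 79.95 * exp(-0.1037 * 19)
S = 11.1462 g/L

11.1462 g/L


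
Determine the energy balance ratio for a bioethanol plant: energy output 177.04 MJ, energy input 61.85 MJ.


EROI = E_out / E_in
= 177.04 / 61.85
= 2.8624

2.8624


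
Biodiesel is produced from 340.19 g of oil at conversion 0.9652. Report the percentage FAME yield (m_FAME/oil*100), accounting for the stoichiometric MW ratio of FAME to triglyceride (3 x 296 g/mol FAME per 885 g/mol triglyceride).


m_FAME = oil * conv * (3 * 296 / 885) = oil * conv * (888/885)
= 340.19 * 0.9652 * 888 / 885
= 329.4644 g
Y = m_FAME / oil * 100 = conv * (888/885) * 100
= 0.9652 * 888 / 885 * 100
= 96.85%

96.85%


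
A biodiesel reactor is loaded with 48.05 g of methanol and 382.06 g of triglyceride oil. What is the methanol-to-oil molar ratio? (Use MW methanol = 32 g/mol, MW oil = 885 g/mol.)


Molar ratio = n_MeOH / n_oil = (MeOH/32) / (oil/885) = (MeOH * 885) / (32 * oil)
= (48.05 * 885) / (32 * 382.06)
= 3.4782

3.4782


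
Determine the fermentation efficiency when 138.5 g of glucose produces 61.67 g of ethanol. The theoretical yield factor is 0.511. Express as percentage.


Fermentation efficiency = (actual / (0.511 * glucose)) * 100
= (61.67 / (0.511 * 138.5)) * 100
= 87.1371%

87.1371%


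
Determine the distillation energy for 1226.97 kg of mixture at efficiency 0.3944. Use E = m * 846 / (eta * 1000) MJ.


E = m * 846 / (eta * 1000)
= 1226.97 * 846 / (0.3944 * 1000)
= 2631.8880 MJ

2631.8880 MJ


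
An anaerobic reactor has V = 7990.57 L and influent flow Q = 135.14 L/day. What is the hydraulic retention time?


HRT = V / Q
= 7990.57 / 135.14
= 59.1281 days

59.1281 days


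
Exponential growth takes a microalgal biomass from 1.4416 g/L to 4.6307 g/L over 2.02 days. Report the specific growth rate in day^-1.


mu = ln(X2/X1) / dt
= ln(4.6307/1.4416) / 2.02
= 0.5777 per day

0.5777 per day


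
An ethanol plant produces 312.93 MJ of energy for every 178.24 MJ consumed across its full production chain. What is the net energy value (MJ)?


NEV = E_out - E_in
= 312.93 - 178.24
= 134.6900 MJ

134.6900 MJ


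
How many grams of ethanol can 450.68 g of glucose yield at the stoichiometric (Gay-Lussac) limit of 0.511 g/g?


Theoretical ethanol yield: m_EtOH = 0.511 * m_glucose
m_EtOH = 0.511 * 450.68 = 230.2975 g

230.2975 g


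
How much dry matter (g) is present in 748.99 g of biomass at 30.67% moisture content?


Wd = Ww * (1 - MC/100)
= 748.99 * (1 - 30.67/100)
= 519.2748 g

519.2748 g


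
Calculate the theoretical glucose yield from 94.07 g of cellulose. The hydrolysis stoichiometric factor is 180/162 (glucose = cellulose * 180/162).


glucose = cellulose * 180/162
= 94.07 * 180/162
= 104.5222 g

104.5222 g


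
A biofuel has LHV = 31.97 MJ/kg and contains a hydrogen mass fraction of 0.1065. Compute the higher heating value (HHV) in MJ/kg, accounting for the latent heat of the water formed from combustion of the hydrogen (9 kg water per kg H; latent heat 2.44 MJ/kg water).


HHV = LHV + H_frac * 9 * 2.44
= 31.97 + 0.1065 * 9 * 2.44
= 34.3087 MJ/kg

34.3087 MJ/kg


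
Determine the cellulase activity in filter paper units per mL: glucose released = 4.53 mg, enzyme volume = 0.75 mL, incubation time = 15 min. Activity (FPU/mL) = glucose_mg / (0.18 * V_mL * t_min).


Activity = glucose_mg / (0.18 mg/umol * V_mL * t_min)
= 4.53 / (0.18 * 0.75 * 15)
= 2.2370 FPU/mL

2.2370 FPU/mL


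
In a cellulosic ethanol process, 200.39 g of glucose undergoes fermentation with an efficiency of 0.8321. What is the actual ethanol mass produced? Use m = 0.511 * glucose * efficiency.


Actual ethanol: m = 0.511 * 200.39 * 0.8321
m = 85.2064 g

85.2064 g


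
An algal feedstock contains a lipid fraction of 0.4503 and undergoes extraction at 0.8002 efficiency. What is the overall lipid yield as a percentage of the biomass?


Y = lipid_content * extraction_eff * 100
= 0.4503 * 0.8002 * 100
= 36.0330%

36.0330%


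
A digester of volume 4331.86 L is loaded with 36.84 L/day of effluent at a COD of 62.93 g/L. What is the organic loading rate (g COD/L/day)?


OLR = Q * S / V
= 36.84 * 62.93 / 4331.86
= 0.5352 g/L/day

0.5352 g/L/day


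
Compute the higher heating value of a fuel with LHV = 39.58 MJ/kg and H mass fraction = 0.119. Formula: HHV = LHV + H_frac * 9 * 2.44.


HHV = LHV + H_frac * 9 * 2.44
= 39.58 + 0.119 * 9 * 2.44
= 42.1932 MJ/kg

42.1932 MJ/kg


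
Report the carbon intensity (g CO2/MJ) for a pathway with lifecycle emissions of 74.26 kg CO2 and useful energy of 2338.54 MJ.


CI = CO2 * 1000 / E
= 74.26 * 1000 / 2338.54
= 31.7549 g CO2/MJ

31.7549 g CO2/MJ


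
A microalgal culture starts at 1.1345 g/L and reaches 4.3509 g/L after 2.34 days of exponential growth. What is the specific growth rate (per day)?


mu = ln(X2/X1) / dt
= ln(4.3509/1.1345) / 2.34
= 0.5744 per day

0.5744 per day


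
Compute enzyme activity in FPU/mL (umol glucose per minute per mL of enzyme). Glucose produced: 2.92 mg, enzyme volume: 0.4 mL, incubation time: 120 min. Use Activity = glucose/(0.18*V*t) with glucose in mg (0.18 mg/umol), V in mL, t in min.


Activity = glucose_mg / (0.18 mg/umol * V_mL * t_min)
= 2.92 / (0.18 * 0.4 * 120)
= 0.3380 FPU/mL

0.3380 FPU/mL


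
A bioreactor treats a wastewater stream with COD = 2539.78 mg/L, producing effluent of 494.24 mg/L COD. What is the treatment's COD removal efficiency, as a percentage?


eta = (COD_in - COD_out) / COD_in * 100
= (2539.78 - 494.24) / 2539.78 * 100
= 80.5400%

80.5400%


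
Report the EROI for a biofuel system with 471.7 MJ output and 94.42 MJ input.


EROI = E_out / E_in
= 471.7 / 94.42
= 4.9958

4.9958


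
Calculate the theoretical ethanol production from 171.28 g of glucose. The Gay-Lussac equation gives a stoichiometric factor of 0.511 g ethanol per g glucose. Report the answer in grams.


Theoretical ethanol yield: m_EtOH = 0.511 * m_glucose
m_EtOH = 0.511 * 171.28 = 87.5241 g

87.5241 g


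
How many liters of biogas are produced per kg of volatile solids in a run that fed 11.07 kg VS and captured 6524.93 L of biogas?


Y = V / VS
= 6524.93 / 11.07
= 589.4246 L/kg VS

589.4246 L/kg VS


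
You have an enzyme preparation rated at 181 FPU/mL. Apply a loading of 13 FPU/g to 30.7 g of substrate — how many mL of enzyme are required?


V = dosage * m_sub / activity
V = 13 * 30.7 / 181
V = 2.2050 mL

2.2050 mL


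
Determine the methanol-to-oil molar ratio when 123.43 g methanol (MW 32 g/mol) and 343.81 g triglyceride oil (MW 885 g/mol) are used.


Molar ratio = n_MeOH / n_oil = (MeOH/32) / (oil/885) = (MeOH * 885) / (32 * oil)
= (123.43 * 885) / (32 * 343.81)
= 9.9288

9.9288


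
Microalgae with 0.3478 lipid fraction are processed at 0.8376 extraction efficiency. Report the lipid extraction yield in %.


Y = lipid_content * extraction_eff * 100
= 0.3478 * 0.8376 * 100
= 29.1317%

29.1317%


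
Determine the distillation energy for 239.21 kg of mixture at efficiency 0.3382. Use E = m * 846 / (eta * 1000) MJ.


E = m * 846 / (eta * 1000)
= 239.21 * 846 / (0.3382 * 1000)
= 598.3787 MJ

598.3787 MJ


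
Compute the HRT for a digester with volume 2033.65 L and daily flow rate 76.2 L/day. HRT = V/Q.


HRT = V / Q
= 2033.65 / 76.2
= 26.6883 days

26.6883 days


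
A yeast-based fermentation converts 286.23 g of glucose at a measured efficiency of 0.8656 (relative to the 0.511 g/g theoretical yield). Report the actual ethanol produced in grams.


Actual ethanol: m = 0.511 * 286.23 * 0.8656
m = 126.6057 g

126.6057 g


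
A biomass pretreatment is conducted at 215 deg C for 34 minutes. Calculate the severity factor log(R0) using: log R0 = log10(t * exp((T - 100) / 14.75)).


logR0 = log10(t * exp((T - 100) / 14.75))
= log10(34 * exp((215 - 100) / 14.75))
= 4.9175

4.9175


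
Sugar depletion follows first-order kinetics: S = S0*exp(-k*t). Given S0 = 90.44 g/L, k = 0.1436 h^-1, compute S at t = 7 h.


S = S0 * exp(-k * t)
S = 90.44 * exp(-0.1436 * 7)
S = 33.0985 g/L

33.0985 g/L


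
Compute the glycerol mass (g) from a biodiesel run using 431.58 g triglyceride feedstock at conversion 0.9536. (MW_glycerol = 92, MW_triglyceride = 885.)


glycerol = oil * conv * (92/885)
= 431.58 * 0.9536 * 92 / 885
= 42.7831 g

42.7831 g


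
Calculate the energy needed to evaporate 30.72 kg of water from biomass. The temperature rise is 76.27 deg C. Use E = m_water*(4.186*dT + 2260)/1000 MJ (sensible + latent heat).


E = m_water * (4.186 * dT + 2260) / 1000
= 30.72 * (4.186 * 76.27 + 2260) / 1000
= 79.2351 MJ

79.2351 MJ


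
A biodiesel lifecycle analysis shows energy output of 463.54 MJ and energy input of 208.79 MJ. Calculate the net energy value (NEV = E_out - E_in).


NEV = E_out - E_in
= 463.54 - 208.79
= 254.7500 MJ

254.7500 MJ


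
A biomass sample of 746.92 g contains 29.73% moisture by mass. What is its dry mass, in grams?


Wd = Ww * (1 - MC/100)
= 746.92 * (1 - 29.73/100)
= 524.8607 g

524.8607 g


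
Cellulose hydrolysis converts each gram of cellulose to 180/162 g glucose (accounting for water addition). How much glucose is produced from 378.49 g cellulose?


glucose = cellulose * 180/162
= 378.49 * 180/162
= 420.5444 g

420.5444 g


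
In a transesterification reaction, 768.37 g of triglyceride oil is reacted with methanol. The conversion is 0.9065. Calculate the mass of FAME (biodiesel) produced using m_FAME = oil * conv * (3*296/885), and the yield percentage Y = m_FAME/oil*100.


m_FAME = oil * conv * (3 * 296 / 885) = oil * conv * (888/885)
= 768.37 * 0.9065 * 888 / 885
= 698.8885 g
Y = m_FAME / oil * 100 = conv * (888/885) * 100
= 0.9065 * 888 / 885 * 100
= 90.96%

698.8885 g FAME; Y = 90.96%


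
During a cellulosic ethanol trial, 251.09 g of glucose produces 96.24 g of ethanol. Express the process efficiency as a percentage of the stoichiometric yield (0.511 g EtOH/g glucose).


Fermentation efficiency = (actual / (0.511 * glucose)) * 100
= (96.24 / (0.511 * 251.09)) * 100
= 75.0076%

75.0076%


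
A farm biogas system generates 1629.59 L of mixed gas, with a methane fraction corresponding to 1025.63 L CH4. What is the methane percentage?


CH4% = V_CH4 / V_total * 100
= 1025.63 / 1629.59 * 100
= 62.9379%

62.9379%


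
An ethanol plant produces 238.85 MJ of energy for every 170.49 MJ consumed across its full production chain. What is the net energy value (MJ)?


NEV = E_out - E_in
= 238.85 - 170.49
= 68.3600 MJ

68.3600 MJ


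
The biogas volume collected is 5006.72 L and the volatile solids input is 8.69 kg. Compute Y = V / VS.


Y = V / VS
= 5006.72 / 8.69
= 576.1473 L/kg VS

576.1473 L/kg VS


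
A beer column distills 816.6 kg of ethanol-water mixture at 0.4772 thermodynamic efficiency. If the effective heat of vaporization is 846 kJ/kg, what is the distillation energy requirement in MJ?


E = m * 846 / (eta * 1000)
= 816.6 * 846 / (0.4772 * 1000)
= 1447.7024 MJ

1447.7024 MJ


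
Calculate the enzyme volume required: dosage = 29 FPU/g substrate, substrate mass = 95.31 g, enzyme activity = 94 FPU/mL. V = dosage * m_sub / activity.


V = dosage * m_sub / activity
V = 29 * 95.31 / 94
V = 29.4041 mL

29.4041 mL


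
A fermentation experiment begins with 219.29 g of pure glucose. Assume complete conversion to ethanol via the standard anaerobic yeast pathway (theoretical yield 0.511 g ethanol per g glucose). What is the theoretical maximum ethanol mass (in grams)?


Theoretical ethanol yield: m_EtOH = 0.511 * m_glucose
m_EtOH = 0.511 * 219.29 = 112.0572 g

112.0572 g


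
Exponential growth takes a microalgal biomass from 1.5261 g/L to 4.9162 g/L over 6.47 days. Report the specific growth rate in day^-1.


mu = ln(X2/X1) / dt
= ln(4.9162/1.5261) / 6.47
= 0.1808 per day

0.1808 per day


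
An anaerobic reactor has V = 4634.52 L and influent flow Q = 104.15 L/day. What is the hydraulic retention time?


HRT = V / Q
= 4634.52 / 104.15
= 44.4985 days

44.4985 days


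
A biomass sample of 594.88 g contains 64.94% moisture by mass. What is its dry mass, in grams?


Wd = Ww * (1 - MC/100)
= 594.88 * (1 - 64.94/100)
= 208.5649 g

208.5649 g


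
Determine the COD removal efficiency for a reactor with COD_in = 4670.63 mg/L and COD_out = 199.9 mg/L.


eta = (COD_in - COD_out) / COD_in * 100
= (4670.63 - 199.9) / 4670.63 * 100
= 95.7201%

95.7201%


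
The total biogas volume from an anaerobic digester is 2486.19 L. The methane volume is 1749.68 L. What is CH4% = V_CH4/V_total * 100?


CH4% = V_CH4 / V_total * 100
= 1749.68 / 2486.19 * 100
= 70.3760%

70.3760%


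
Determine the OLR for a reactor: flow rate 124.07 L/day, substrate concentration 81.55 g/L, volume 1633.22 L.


OLR = Q * S / V
= 124.07 * 81.55 / 1633.22
= 6.1951 g/L/day

6.1951 g/L/day


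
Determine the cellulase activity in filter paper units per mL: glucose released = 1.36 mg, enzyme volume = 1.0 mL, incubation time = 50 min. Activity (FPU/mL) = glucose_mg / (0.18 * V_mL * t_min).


Activity = glucose_mg / (0.18 mg/umol * V_mL * t_min)
= 1.36 / (0.18 * 1.0 * 50)
= 0.1511 FPU/mL

0.1511 FPU/mL


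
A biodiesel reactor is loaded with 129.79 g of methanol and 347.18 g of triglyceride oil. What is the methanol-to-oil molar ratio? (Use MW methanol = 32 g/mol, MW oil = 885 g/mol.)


Molar ratio = n_MeOH / n_oil = (MeOH/32) / (oil/885) = (MeOH * 885) / (32 * oil)
= (129.79 * 885) / (32 * 347.18)
= 10.3390

10.3390


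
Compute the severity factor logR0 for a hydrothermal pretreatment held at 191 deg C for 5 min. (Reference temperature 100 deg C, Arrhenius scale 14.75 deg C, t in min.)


logR0 = log10(t * exp((T - 100) / 14.75))
= log10(5 * exp((191 - 100) / 14.75))
= 3.3783

3.3783


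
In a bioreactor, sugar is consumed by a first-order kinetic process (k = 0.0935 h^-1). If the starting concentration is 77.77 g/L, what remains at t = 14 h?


S = S0 * exp(-k * t)
S = 77.77 * exp(-0.0935 * 14)
S = 21.0049 g/L

21.0049 g/L


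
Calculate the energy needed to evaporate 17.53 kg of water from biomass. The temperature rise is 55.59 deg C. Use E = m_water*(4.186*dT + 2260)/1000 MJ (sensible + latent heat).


E = m_water * (4.186 * dT + 2260) / 1000
= 17.53 * (4.186 * 55.59 + 2260) / 1000
= 43.6970 MJ

43.6970 MJ


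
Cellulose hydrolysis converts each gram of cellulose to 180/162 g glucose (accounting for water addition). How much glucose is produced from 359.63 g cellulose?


glucose = cellulose * 180/162
= 359.63 * 180/162
= 399.5889 g

399.5889 g


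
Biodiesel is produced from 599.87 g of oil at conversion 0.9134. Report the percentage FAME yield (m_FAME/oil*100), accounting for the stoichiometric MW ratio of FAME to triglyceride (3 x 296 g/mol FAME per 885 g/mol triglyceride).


m_FAME = oil * conv * (3 * 296 / 885) = oil * conv * (888/885)
= 599.87 * 0.9134 * 888 / 885
= 549.7786 g
Y = m_FAME / oil * 100 = conv * (888/885) * 100
= 0.9134 * 888 / 885 * 100
= 91.65%

91.65%


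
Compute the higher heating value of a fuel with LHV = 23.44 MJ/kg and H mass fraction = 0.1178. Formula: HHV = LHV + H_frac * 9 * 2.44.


HHV = LHV + H_frac * 9 * 2.44
= 23.44 + 0.1178 * 9 * 2.44
= 26.0269 MJ/kg

26.0269 MJ/kg


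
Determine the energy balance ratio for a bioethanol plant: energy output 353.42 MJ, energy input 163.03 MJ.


EROI = E_out / E_in
= 353.42 / 163.03
= 2.1678

2.1678


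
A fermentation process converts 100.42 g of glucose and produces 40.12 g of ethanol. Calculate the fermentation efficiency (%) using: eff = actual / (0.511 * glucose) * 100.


Fermentation efficiency = (actual / (0.511 * glucose)) * 100
= (40.12 / (0.511 * 100.42)) * 100
= 78.1843%

78.1843%


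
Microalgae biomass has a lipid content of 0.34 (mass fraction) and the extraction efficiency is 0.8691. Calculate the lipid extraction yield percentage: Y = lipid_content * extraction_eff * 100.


Y = lipid_content * extraction_eff * 100
= 0.34 * 0.8691 * 100
= 29.5494%

29.5494%


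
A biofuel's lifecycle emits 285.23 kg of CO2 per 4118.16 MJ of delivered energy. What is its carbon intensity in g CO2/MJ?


CI = CO2 * 1000 / E
= 285.23 * 1000 / 4118.16
= 69.2615 g CO2/MJ

69.2615 g CO2/MJ


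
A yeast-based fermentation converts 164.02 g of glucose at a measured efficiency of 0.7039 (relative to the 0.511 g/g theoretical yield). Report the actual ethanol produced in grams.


Actual ethanol: m = 0.511 * 164.02 * 0.7039
m = 58.9968 g

58.9968 g


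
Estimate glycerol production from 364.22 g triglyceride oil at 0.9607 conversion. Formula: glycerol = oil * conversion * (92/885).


glycerol = oil * conv * (92/885)
= 364.22 * 0.9607 * 92 / 885
= 36.3744 g

36.3744 g


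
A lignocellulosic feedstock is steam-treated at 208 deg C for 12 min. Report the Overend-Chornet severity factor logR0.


logR0 = log10(t * exp((T - 100) / 14.75))
= log10(12 * exp((208 - 100) / 14.75))
= 4.2591

4.2591


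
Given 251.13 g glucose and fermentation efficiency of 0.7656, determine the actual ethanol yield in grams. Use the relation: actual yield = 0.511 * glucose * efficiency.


Actual ethanol: m = 0.511 * 251.13 * 0.7656
m = 98.2475 g

98.2475 g


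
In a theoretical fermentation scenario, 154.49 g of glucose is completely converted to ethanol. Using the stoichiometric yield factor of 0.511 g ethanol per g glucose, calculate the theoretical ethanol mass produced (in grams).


Theoretical ethanol yield: m_EtOH = 0.511 * m_glucose
m_EtOH = 0.511 * 154.49 = 78.9444 g

78.9444 g


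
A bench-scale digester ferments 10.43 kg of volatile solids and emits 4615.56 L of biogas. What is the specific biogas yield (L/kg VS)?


Y = V / VS
= 4615.56 / 10.43
= 442.5273 L/kg VS

442.5273 L/kg VS


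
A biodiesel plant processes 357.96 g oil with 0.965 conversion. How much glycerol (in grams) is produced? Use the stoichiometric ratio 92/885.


glycerol = oil * conv * (92/885)
= 357.96 * 0.965 * 92 / 885
= 35.9093 g

35.9093 g


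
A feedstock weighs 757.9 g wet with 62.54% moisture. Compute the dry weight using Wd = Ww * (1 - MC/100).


Wd = Ww * (1 - MC/100)
= 757.9 * (1 - 62.54/100)
= 283.9093 g

283.9093 g


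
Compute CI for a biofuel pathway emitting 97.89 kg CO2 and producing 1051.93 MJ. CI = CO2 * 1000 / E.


CI = CO2 * 1000 / E
= 97.89 * 1000 / 1051.93
= 93.0575 g CO2/MJ

93.0575 g CO2/MJ


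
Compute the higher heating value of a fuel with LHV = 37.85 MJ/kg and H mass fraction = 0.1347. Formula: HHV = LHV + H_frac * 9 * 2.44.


HHV = LHV + H_frac * 9 * 2.44
= 37.85 + 0.1347 * 9 * 2.44
= 40.8080 MJ/kg

40.8080 MJ/kg


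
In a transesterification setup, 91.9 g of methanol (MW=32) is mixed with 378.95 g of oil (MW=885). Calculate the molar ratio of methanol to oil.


Molar ratio = n_MeOH / n_oil = (MeOH/32) / (oil/885) = (MeOH * 885) / (32 * oil)
= (91.9 * 885) / (32 * 378.95)
= 6.7070

6.7070


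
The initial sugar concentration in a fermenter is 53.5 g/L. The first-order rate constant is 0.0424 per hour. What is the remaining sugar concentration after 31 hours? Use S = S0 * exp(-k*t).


S = S0 * exp(-k * t)
S = 53.5 * exp(-0.0424 * 31)
S = 14.3720 g/L

14.3720 g/L


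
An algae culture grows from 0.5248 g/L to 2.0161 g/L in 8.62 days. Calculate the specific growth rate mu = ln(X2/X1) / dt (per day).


mu = ln(X2/X1) / dt
= ln(2.0161/0.5248) / 8.62
= 0.1561 per day

0.1561 per day


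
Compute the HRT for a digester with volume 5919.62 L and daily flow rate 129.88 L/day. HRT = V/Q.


HRT = V / Q
= 5919.62 / 129.88
= 45.5776 days

45.5776 days


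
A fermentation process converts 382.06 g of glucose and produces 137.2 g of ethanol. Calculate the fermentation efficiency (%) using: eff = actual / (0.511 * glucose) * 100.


Fermentation efficiency = (actual / (0.511 * glucose)) * 100
= (137.2 / (0.511 * 382.06)) * 100
= 70.2751%

70.2751%


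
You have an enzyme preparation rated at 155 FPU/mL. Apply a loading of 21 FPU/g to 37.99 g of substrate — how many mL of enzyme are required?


V = dosage * m_sub / activity
V = 21 * 37.99 / 155
V = 5.1470 mL

5.1470 mL


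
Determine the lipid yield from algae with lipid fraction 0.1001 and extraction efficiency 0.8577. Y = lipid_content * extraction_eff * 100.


Y = lipid_content * extraction_eff * 100
= 0.1001 * 0.8577 * 100
= 8.5856%

8.5856%


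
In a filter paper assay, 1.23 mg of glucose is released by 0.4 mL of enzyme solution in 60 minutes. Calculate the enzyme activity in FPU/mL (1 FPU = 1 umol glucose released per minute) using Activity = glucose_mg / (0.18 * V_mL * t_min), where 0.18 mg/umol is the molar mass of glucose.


Activity = glucose_mg / (0.18 mg/umol * V_mL * t_min)
= 1.23 / (0.18 * 0.4 * 60)
= 0.2847 FPU/mL

0.2847 FPU/mL


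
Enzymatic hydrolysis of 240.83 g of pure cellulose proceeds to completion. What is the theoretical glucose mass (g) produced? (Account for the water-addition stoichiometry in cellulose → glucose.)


glucose = cellulose * 180/162
= 240.83 * 180/162
= 267.5889 g

267.5889 g


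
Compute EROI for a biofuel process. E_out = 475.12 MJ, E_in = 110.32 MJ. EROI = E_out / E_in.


EROI = E_out / E_in
= 475.12 / 110.32
= 4.3067

4.3067


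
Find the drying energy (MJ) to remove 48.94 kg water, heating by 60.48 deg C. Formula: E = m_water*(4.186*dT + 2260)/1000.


E = m_water * (4.186 * dT + 2260) / 1000
= 48.94 * (4.186 * 60.48 + 2260) / 1000
= 122.9945 MJ

122.9945 MJ


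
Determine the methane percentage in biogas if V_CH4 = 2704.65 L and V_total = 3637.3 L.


CH4% = V_CH4 / V_total * 100
= 2704.65 / 3637.3 * 100
= 74.3587%

74.3587%


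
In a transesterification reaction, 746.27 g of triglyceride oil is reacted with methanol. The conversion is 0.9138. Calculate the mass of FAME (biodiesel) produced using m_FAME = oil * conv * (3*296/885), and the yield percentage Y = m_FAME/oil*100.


m_FAME = oil * conv * (3 * 296 / 885) = oil * conv * (888/885)
= 746.27 * 0.9138 * 888 / 885
= 684.2532 g
Y = m_FAME / oil * 100 = conv * (888/885) * 100
= 0.9138 * 888 / 885 * 100
= 91.69%

684.2532 g FAME; Y = 91.69%


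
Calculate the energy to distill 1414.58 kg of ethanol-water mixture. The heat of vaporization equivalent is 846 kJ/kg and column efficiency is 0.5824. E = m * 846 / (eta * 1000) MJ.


E = m * 846 / (eta * 1000)
= 1414.58 * 846 / (0.5824 * 1000)
= 2054.8329 MJ

2054.8329 MJ


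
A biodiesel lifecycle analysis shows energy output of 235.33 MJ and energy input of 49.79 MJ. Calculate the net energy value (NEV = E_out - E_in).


NEV = E_out - E_in
= 235.33 - 49.79
= 185.5400 MJ

185.5400 MJ


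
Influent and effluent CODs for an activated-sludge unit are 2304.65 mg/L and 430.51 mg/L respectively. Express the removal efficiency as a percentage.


eta = (COD_in - COD_out) / COD_in * 100
= (2304.65 - 430.51) / 2304.65 * 100
= 81.3199%

81.3199%


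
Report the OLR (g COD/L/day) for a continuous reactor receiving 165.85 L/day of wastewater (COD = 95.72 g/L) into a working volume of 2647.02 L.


OLR = Q * S / V
= 165.85 * 95.72 / 2647.02
= 5.9974 g/L/day

5.9974 g/L/day


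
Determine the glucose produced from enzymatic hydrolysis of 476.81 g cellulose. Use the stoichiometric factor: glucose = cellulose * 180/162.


glucose = cellulose * 180/162
= 476.81 * 180/162
= 529.7889 g

529.7889 g


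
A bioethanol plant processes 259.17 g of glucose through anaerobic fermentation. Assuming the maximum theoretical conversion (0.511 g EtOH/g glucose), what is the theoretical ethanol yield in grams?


Theoretical ethanol yield: m_EtOH = 0.511 * m_glucose
m_EtOH = 0.511 * 259.17 = 132.4359 g

132.4359 g


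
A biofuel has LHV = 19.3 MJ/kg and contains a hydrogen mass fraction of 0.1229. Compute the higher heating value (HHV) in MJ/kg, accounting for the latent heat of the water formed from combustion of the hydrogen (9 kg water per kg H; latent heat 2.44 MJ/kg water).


HHV = LHV + H_frac * 9 * 2.44
= 19.3 + 0.1229 * 9 * 2.44
= 21.9989 MJ/kg

21.9989 MJ/kg


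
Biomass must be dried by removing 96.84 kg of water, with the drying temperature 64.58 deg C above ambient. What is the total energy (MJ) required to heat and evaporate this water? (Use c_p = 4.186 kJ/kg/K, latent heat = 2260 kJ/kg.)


E = m_water * (4.186 * dT + 2260) / 1000
= 96.84 * (4.186 * 64.58 + 2260) / 1000
= 245.0373 MJ

245.0373 MJ


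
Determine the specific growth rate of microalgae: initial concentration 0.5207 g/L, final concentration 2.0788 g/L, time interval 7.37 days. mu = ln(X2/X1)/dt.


mu = ln(X2/X1) / dt
= ln(2.0788/0.5207) / 7.37
= 0.1878 per day

0.1878 per day


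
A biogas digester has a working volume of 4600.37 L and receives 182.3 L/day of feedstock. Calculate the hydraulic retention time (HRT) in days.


HRT = V / Q
= 4600.37 / 182.3
= 25.2352 days

25.2352 days


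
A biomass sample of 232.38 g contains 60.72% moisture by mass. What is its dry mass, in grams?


Wd = Ww * (1 - MC/100)
= 232.38 * (1 - 60.72/100)
= 91.2789 g

91.2789 g


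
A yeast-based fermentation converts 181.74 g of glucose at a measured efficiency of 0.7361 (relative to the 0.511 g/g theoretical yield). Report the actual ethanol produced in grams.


Actual ethanol: m = 0.511 * 181.74 * 0.7361
m = 68.3610 g

68.3610 g


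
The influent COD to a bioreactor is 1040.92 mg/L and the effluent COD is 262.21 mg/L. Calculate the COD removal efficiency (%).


eta = (COD_in - COD_out) / COD_in * 100
= (1040.92 - 262.21) / 1040.92 * 100
= 74.8098%

74.8098%


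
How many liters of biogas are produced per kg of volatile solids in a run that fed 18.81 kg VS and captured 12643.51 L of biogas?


Y = V / VS
= 12643.51 / 18.81
= 672.1696 L/kg VS

672.1696 L/kg VS


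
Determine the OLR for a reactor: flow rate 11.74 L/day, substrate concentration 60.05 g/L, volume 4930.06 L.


OLR = Q * S / V
= 11.74 * 60.05 / 4930.06
= 0.1430 g/L/day

0.1430 g/L/day


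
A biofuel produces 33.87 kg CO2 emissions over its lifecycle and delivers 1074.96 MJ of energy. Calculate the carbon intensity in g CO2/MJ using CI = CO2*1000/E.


CI = CO2 * 1000 / E
= 33.87 * 1000 / 1074.96
= 31.5081 g CO2/MJ

31.5081 g CO2/MJ


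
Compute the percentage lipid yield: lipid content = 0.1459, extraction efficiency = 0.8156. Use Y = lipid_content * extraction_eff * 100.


Y = lipid_content * extraction_eff * 100
= 0.1459 * 0.8156 * 100
= 11.8996%

11.8996%


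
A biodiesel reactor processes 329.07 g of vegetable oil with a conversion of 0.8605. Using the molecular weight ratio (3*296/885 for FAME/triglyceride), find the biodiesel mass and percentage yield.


m_FAME = oil * conv * (3 * 296 / 885) = oil * conv * (888/885)
= 329.07 * 0.8605 * 888 / 885
= 284.1246 g
Y = m_FAME / oil * 100 = conv * (888/885) * 100
= 0.8605 * 888 / 885 * 100
= 86.34%

284.1246 g FAME; Y = 86.34%


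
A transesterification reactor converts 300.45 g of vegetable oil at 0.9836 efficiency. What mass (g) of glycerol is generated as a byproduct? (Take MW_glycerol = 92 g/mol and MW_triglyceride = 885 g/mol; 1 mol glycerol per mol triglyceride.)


glycerol = oil * conv * (92/885)
= 300.45 * 0.9836 * 92 / 885
= 30.7210 g

30.7210 g


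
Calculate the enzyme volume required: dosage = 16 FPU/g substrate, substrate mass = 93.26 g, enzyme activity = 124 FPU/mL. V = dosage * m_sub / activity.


V = dosage * m_sub / activity
V = 16 * 93.26 / 124
V = 12.0335 mL

12.0335 mL


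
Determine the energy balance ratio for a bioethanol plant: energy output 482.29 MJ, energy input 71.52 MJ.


EROI = E_out / E_in
= 482.29 / 71.52
= 6.7434

6.7434


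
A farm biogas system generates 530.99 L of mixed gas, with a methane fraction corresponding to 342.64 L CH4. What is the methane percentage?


CH4% = V_CH4 / V_total * 100
= 342.64 / 530.99 * 100
= 64.5285%

64.5285%


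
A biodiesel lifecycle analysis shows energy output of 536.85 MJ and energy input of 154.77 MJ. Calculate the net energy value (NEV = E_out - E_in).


NEV = E_out - E_in
= 536.85 - 154.77
= 382.0800 MJ

382.0800 MJ


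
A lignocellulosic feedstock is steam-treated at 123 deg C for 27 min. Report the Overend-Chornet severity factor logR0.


logR0 = log10(t * exp((T - 100) / 14.75))
= log10(27 * exp((123 - 100) / 14.75))
= 2.1086

2.1086


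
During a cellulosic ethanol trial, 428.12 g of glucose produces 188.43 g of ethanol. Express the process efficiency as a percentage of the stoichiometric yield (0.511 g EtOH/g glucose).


Fermentation efficiency = (actual / (0.511 * glucose)) * 100
= (188.43 / (0.511 * 428.12)) * 100
= 86.1318%

86.1318%


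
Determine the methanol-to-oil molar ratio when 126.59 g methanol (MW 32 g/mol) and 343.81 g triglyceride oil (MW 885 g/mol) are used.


Molar ratio = n_MeOH / n_oil = (MeOH/32) / (oil/885) = (MeOH * 885) / (32 * oil)
= (126.59 * 885) / (32 * 343.81)
= 10.1830

10.1830


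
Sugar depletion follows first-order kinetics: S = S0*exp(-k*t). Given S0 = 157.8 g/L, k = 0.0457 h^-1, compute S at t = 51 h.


S = S0 * exp(-k * t)
S = 157.8 * exp(-0.0457 * 51)
S = 15.3425 g/L

15.3425 g/L


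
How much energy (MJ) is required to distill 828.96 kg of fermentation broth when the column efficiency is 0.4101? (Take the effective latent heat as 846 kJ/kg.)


E = m * 846 / (eta * 1000)
= 828.96 * 846 / (0.4101 * 1000)
= 1710.0711 MJ

1710.0711 MJ


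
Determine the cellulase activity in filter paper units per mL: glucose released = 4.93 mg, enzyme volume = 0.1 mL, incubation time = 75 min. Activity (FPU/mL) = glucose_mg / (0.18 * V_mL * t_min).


Activity = glucose_mg / (0.18 mg/umol * V_mL * t_min)
= 4.93 / (0.18 * 0.1 * 75)
= 3.6519 FPU/mL

3.6519 FPU/mL


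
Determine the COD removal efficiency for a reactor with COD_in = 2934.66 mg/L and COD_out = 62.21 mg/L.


eta = (COD_in - COD_out) / COD_in * 100
= (2934.66 - 62.21) / 2934.66 * 100
= 97.8802%

97.8802%


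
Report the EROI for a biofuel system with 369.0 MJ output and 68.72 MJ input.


EROI = E_out / E_in
= 369.0 / 68.72
= 5.3696

5.3696


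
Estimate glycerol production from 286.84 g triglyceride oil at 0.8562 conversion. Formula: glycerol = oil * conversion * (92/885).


glycerol = oil * conv * (92/885)
= 286.84 * 0.8562 * 92 / 885
= 25.5305 g

25.5305 g


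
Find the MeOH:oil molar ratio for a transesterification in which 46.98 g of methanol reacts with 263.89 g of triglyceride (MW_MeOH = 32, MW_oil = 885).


Molar ratio = n_MeOH / n_oil = (MeOH/32) / (oil/885) = (MeOH * 885) / (32 * oil)
= (46.98 * 885) / (32 * 263.89)
= 4.9236

4.9236


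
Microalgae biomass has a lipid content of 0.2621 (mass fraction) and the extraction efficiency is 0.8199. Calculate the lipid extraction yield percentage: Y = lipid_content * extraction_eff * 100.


Y = lipid_content * extraction_eff * 100
= 0.2621 * 0.8199 * 100
= 21.4896%

21.4896%


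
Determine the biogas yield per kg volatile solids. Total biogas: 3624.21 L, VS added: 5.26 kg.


Y = V / VS
= 3624.21 / 5.26
= 689.0133 L/kg VS

689.0133 L/kg VS
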